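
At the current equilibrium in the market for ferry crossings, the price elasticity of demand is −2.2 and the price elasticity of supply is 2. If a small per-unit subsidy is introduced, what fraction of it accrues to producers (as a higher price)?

Producer share = 11/21

For a small subsidy around the equilibrium, the benefit split depends on the relative slopes, which at a point are proportional to the elasticities.
Buyer share = εs/(εs + |εd|) = 2/(2 + 2.2) = 10/21; seller share = |εd|/(εs + |εd|) = 11/21.
So producers capture 11/21 of the subsidy.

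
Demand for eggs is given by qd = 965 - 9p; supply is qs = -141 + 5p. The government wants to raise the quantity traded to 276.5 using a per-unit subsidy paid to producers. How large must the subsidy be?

At q = 276.5, invert demand for the buyer price: pb = (965 − 276.5)/9 = 76.5; invert supply for the seller price: ps = (276.5 − (-141))/5 = 83.5.
The subsidy must fill the gap: s = ps − pb = 83.5 − 76.5 = 7.

Required subsidy s = 7 per unit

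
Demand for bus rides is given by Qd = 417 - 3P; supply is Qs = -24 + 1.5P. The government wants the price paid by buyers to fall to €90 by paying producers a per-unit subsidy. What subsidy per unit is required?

At a buyer price of 90, quantity demanded is 417 − 3·90 = 147.
Sellers supply 147 only when they receive Ps with -24 + 1.5·Ps = 147, i.e. Ps = 114.
s = Ps − Pb = 114 − 90 = 24.

Required subsidy s = €24 per unit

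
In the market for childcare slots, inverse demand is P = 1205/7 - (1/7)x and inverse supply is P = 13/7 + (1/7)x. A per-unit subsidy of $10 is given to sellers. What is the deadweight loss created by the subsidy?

Deadweight loss = $175

Pre-subsidy: 1205/7 - (1/7)x = 13/7 + (1/7)x gives x* = 596 and P* = 87.
With the subsidy, sellers receive Ps = Pb + 10 for each unit, where Pb is the price buyers pay.
On the curves, Pb = 1205/7 - (1/7)x and Ps = 13/7 + (1/7)x; the wedge Ps − Pb = 10 gives 13/7 + (1/7)x − (1205/7 - (1/7)x) = 10, so x' = 631.
Then Pb = 1205/7 − (1/7)·631 = 82 and Ps = 13/7 + (1/7)·631 = 92.
The subsidy expands output by 631 − 596 = 35 past the efficient level; on those units the gap between marginal cost and willingness to pay runs from 0 up to 10.
DWL = ½ × 10 × 35 = 175.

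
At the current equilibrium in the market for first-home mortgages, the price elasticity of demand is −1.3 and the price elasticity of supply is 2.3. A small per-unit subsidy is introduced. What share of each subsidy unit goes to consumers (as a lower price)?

Consumer share = 23/36

For a small subsidy around the equilibrium, the benefit split depends on the relative slopes, which at a point are proportional to the elasticities.
Buyer share = εs/(εs + |εd|) = 2.3/(2.3 + 1.3) = 23/36; seller share = |εd|/(εs + |εd|) = 13/36.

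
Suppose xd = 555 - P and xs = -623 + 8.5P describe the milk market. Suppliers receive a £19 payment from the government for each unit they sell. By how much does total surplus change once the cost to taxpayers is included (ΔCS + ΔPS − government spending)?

Pre-subsidy: 555 - P = -623 + 8.5P gives P* = 124, x* = 431.
With the subsidy, sellers receive Ps = Pb + 19 for each unit, where Pb is the price buyers pay.
Supply in terms of Pb becomes xs = -623 + 8.5(Pb + 19) = -461.5 + 8.5Pb. Setting this equal to demand: 555 - Pb = -461.5 + 8.5Pb, so Pb = 107.
Sellers receive Ps = 107 + 19 = 126; x' = 555 − 1·107 = 448.
ΔCS = ½(431 + 448)(124 − 107) = 7471.5; ΔPS = ½(431 + 448)(126 − 124) = 879.
Government spending = 19 × 448 = 8512.
Net change = 7471.5 + 879 − 8512 = -161.5. The loss equals the DWL triangle ½·19·17.

Net change in total surplus = -£161.5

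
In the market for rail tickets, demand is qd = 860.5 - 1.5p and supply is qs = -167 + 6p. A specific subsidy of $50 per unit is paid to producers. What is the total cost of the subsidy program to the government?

Government cost = $35750

Pre-subsidy: 860.5 - 1.5p = -167 + 6p gives p* = 137, q* = 655.
With the subsidy, sellers receive ps = pb + 50 for each unit, where pb is the price buyers pay.
Supply in terms of pb becomes qs = -167 + 6(pb + 50) = 133 + 6pb. Setting this equal to demand: 860.5 - 1.5pb = 133 + 6pb, so pb = 97.
Sellers receive ps = 97 + 50 = 147; q' = 860.5 − 1.5·97 = 715.
Government outlay = subsidy × quantity = 50 × 715 = 35750.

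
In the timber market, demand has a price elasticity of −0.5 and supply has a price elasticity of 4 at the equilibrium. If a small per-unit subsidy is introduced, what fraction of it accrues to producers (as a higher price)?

For a small subsidy around the equilibrium, the benefit split depends on the relative slopes, which at a point are proportional to the elasticities.
Buyer share = εs/(εs + |εd|) = 4/(4 + 0.5) = 8/9; seller share = |εd|/(εs + |εd|) = 1/9.
So producers capture 1/9 of the subsidy.

Producer share = 1/9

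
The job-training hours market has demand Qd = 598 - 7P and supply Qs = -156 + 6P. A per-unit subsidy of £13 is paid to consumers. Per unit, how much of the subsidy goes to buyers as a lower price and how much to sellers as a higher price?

Pre-subsidy: 598 - 7P = -156 + 6P gives P* = 58, Q* = 192.
With the rebate, buyers effectively pay Pb = Ps − 13, where Ps is the price sellers receive.
Demand in terms of Ps becomes Qd = 598 − 7(Ps − 13) = 689 - 7Ps. Setting this equal to supply: 689 - 7Ps = -156 + 6Ps, so Ps = 65.
Buyers pay Pb = 65 − 13 = 52; Q' = -156 + 6·65 = 234.
Buyers' price falls by P* − Pb = 58 − 52 = 6; sellers' price rises by Ps − P* = 65 − 58 = 7.

Buyers gain £6 per unit; sellers gain £7 per unit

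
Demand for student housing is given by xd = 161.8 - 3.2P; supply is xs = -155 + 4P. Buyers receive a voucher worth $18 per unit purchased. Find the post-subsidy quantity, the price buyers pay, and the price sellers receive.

Pre-subsidy: 161.8 - 3.2P = -155 + 4P gives P* = 44, x* = 21.
With the rebate, buyers effectively pay Pb = Ps − 18, where Ps is the price sellers receive.
Demand in terms of Ps becomes xd = 161.8 − 3.2(Ps − 18) = 219.4 - 3.2Ps. Setting this equal to supply: 219.4 - 3.2Ps = -155 + 4Ps, so Ps = 52.
Buyers pay Pb = 52 − 18 = 34; x' = -155 + 4·52 = 53.

x' = 53; buyers pay $34; sellers receive $52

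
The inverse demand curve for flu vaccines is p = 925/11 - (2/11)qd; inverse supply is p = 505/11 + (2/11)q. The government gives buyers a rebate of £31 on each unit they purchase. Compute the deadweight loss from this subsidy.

Pre-subsidy: 925/11 - (2/11)q = 505/11 + (2/11)q gives q* = 105 and p* = 65.
With the rebate, buyers effectively pay pb = ps − 31, where ps is the price sellers receive.
On the curves, pb = 925/11 - (2/11)q and ps = 505/11 + (2/11)q; the wedge ps − pb = 31 gives 505/11 + (2/11)q − (925/11 - (2/11)q) = 31, so q' = 190.25.
Then pb = 925/11 − (2/11)·190.25 = 49.5 and ps = 505/11 + (2/11)·190.25 = 80.5.
The subsidy expands output by 190.25 − 105 = 85.25 past the efficient level; on those units the gap between marginal cost and willingness to pay runs from 0 up to 31.
DWL = ½ × 31 × 85.25 = 1321.375.

Deadweight loss = £1321.375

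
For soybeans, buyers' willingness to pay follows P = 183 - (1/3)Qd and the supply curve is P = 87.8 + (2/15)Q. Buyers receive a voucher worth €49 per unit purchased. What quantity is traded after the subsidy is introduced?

Q' = 309

Pre-subsidy: 183 - (1/3)Q = 87.8 + (2/15)Q gives Q* = 204 and P* = 115.
With the rebate, buyers effectively pay Pb = Ps − 49, where Ps is the price sellers receive.
On the curves, Pb = 183 - (1/3)Q and Ps = 87.8 + (2/15)Q; the wedge Ps − Pb = 49 gives 87.8 + (2/15)Q − (183 - (1/3)Q) = 49, so Q' = 309.
Then Pb = 183 − (1/3)·309 = 80 and Ps = 87.8 + (2/15)·309 = 129.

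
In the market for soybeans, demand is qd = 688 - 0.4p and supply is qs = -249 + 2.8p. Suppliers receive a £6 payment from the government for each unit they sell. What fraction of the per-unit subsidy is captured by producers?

Producer share = 0.125

Pre-subsidy: 688 - 0.4p = -249 + 2.8p gives p* = 292.8125, q* = 570.875.
With the subsidy, sellers receive ps = pb + 6 for each unit, where pb is the price buyers pay.
Supply in terms of pb becomes qs = -249 + 2.8(pb + 6) = -232.2 + 2.8pb. Setting this equal to demand: 688 - 0.4pb = -232.2 + 2.8pb, so pb = 287.5625.
Sellers receive ps = 287.5625 + 6 = 293.5625; q' = 688 − 0.4·287.5625 = 572.975.
Buyers' price falls by p* − pb = 292.8125 − 287.5625 = 5.25; sellers' price rises by ps − p* = 293.5625 − 292.8125 = 0.75.
So producers capture 0.75/6 = 0.125 of each unit of subsidy.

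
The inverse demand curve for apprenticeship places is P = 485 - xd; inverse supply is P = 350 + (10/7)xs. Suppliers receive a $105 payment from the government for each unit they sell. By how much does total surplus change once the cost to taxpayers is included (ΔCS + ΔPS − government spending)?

Net change in total surplus = -77175/34

Pre-subsidy: 485 - x = 350 + (10/7)x gives x* = 945/17 and P* = 7300/17.
With the subsidy, sellers receive Ps = Pb + 105 for each unit, where Pb is the price buyers pay.
On the curves, Pb = 485 - x and Ps = 350 + (10/7)x; the wedge Ps − Pb = 105 gives 350 + (10/7)x − (485 - x) = 105, so x' = 1680/17.
Then Pb = 485 − 1·(1680/17) = 6565/17 and Ps = 350 + (10/7)·(1680/17) = 8350/17.
ΔCS = ½(945/17 + 1680/17)(7300/17 − 6565/17) = 1929375/578; ΔPS = ½(945/17 + 1680/17)(8350/17 − 7300/17) = 1378125/289.
Government spending = 105 × 1680/17 = 176400/17.
Net change = 1929375/578 + 1378125/289 − 176400/17 = -77175/34. The loss equals the DWL triangle ½·105·735/17.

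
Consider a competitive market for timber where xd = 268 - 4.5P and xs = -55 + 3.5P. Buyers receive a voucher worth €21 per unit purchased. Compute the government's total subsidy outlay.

Pre-subsidy: 268 - 4.5P = -55 + 3.5P gives P* = 40.375, x* = 86.3125.
With the rebate, buyers effectively pay Pb = Ps − 21, where Ps is the price sellers receive.
Demand in terms of Ps becomes xd = 268 − 4.5(Ps − 21) = 362.5 - 4.5Ps. Setting this equal to supply: 362.5 - 4.5Ps = -55 + 3.5Ps, so Ps = 52.1875.
Buyers pay Pb = 52.1875 − 21 = 31.1875; x' = -55 + 3.5·52.1875 = 127.65625.
Government outlay = subsidy × quantity = 21 × 127.65625 = 2680.78125.

Government cost = €2680.78125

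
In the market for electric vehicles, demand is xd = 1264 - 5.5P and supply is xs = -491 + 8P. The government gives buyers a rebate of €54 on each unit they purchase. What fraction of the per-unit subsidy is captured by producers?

Producer share = 11/27

Pre-subsidy: 1264 - 5.5P = -491 + 8P gives P* = 130, x* = 549.
With the rebate, buyers effectively pay Pb = Ps − 54, where Ps is the price sellers receive.
Demand in terms of Ps becomes xd = 1264 − 5.5(Ps − 54) = 1561 - 5.5Ps. Setting this equal to supply: 1561 - 5.5Ps = -491 + 8Ps, so Ps = 152.
Buyers pay Pb = 152 − 54 = 98; x' = -491 + 8·152 = 725.
Buyers' price falls by P* − Pb = 130 − 98 = 32; sellers' price rises by Ps − P* = 152 − 130 = 22.
So producers capture 22/54 = 11/27 of each unit of subsidy.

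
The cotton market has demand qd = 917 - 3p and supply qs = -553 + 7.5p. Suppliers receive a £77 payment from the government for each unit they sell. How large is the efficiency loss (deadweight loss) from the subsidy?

Pre-subsidy: 917 - 3p = -553 + 7.5p gives p* = 140, q* = 497.
With the subsidy, sellers receive ps = pb + 77 for each unit, where pb is the price buyers pay.
Supply in terms of pb becomes qs = -553 + 7.5(pb + 77) = 24.5 + 7.5pb. Setting this equal to demand: 917 - 3pb = 24.5 + 7.5pb, so pb = 85.
Sellers receive ps = 85 + 77 = 162; q' = 917 − 3·85 = 662.
The subsidy expands output by 662 − 497 = 165 past the efficient level; on those units the gap between marginal cost and willingness to pay runs from 0 up to 77.
DWL = ½ × 77 × 165 = 6352.5.

Deadweight loss = £6352.5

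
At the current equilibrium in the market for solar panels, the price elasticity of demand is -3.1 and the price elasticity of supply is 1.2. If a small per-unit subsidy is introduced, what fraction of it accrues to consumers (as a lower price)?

For a small subsidy around the equilibrium, the benefit split depends on the relative slopes, which at a point are proportional to the elasticities.
Buyer share = εs/(εs + |εd|) = 1.2/(1.2 + 3.1) = 12/43; seller share = |εd|/(εs + |εd|) = 31/43.

Consumer share = 12/43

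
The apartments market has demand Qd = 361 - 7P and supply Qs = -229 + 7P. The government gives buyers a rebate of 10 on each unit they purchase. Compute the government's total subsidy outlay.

Government cost = 1010

Pre-subsidy: 361 - 7P = -229 + 7P gives P* = 295/7, Q* = 66.
With the rebate, buyers effectively pay Pb = Ps − 10, where Ps is the price sellers receive.
Demand in terms of Ps becomes Qd = 361 − 7(Ps − 10) = 431 - 7Ps. Setting this equal to supply: 431 - 7Ps = -229 + 7Ps, so Ps = 330/7.
Buyers pay Pb = 330/7 − 10 = 260/7; Q' = -229 + 7·(330/7) = 101.
Government outlay = subsidy × quantity = 10 × 101 = 1010.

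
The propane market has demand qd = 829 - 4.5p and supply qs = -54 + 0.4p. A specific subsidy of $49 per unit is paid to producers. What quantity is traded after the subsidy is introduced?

Pre-subsidy: 829 - 4.5p = -54 + 0.4p gives p* = 8830/49, q* = 886/49.
With the subsidy, sellers receive ps = pb + 49 for each unit, where pb is the price buyers pay.
Supply in terms of pb becomes qs = -54 + 0.4(pb + 49) = -34.4 + 0.4pb. Setting this equal to demand: 829 - 4.5pb = -34.4 + 0.4pb, so pb = 8634/49.
Sellers receive ps = 8634/49 + 49 = 11035/49; q' = 829 − 4.5·(8634/49) = 1768/49.

q' = 1768/49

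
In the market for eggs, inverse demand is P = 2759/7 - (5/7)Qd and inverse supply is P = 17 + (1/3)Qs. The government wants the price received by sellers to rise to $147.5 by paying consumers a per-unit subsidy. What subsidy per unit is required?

At a seller price of 147.5, quantity supplied is -51 + 3·147.5 = 391.5.
Buyers absorb 391.5 only when they pay Pb = 2759/7 − (5/7)·391.5 = 114.5.
s = Ps − Pb = 147.5 − 114.5 = 33.

Required subsidy s = $33 per unit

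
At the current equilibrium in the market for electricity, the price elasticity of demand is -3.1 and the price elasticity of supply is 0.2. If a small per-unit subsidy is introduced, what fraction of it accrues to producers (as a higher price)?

Producer share = 31/33

For a small subsidy around the equilibrium, the benefit split depends on the relative slopes, which at a point are proportional to the elasticities.
Buyer share = εs/(εs + |εd|) = 0.2/(0.2 + 3.1) = 2/33; seller share = |εd|/(εs + |εd|) = 31/33.
So producers capture 31/33 of the subsidy.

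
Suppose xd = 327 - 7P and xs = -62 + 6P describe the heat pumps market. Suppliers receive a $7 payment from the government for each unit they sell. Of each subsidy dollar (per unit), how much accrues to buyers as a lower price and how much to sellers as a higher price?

Pre-subsidy: 327 - 7P = -62 + 6P gives P* = 389/13, x* = 1528/13.
With the subsidy, sellers receive Ps = Pb + 7 for each unit, where Pb is the price buyers pay.
Supply in terms of Pb becomes xs = -62 + 6(Pb + 7) = -20 + 6Pb. Setting this equal to demand: 327 - 7Pb = -20 + 6Pb, so Pb = 347/13.
Sellers receive Ps = 347/13 + 7 = 438/13; x' = 327 − 7·(347/13) = 1822/13.
Buyers' price falls by P* − Pb = 389/13 − 347/13 = 42/13; sellers' price rises by Ps − P* = 438/13 − 389/13 = 49/13.

Buyers gain 42/13 per unit; sellers gain 49/13 per unit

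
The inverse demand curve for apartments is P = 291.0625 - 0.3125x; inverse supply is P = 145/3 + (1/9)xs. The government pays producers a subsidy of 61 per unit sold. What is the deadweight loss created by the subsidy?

Deadweight loss = 4392

Pre-subsidy: 291.0625 - 0.3125x = 145/3 + (1/9)x gives x* = 573 and P* = 112.
With the subsidy, sellers receive Ps = Pb + 61 for each unit, where Pb is the price buyers pay.
On the curves, Pb = 291.0625 - 0.3125x and Ps = 145/3 + (1/9)x; the wedge Ps − Pb = 61 gives 145/3 + (1/9)x − (291.0625 - 0.3125x) = 61, so x' = 717.
Then Pb = 291.0625 − 0.3125·717 = 67 and Ps = 145/3 + (1/9)·717 = 128.
The subsidy expands output by 717 − 573 = 144 past the efficient level; on those units the gap between marginal cost and willingness to pay runs from 0 up to 61.
DWL = ½ × 61 × 144 = 4392.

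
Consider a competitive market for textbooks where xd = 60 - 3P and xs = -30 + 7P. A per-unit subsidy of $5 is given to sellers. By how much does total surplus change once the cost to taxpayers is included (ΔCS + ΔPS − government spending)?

Net change in total surplus = -$26.25

Pre-subsidy: 60 - 3P = -30 + 7P gives P* = 9, x* = 33.
With the subsidy, sellers receive Ps = Pb + 5 for each unit, where Pb is the price buyers pay.
Supply in terms of Pb becomes xs = -30 + 7(Pb + 5) = 5 + 7Pb. Setting this equal to demand: 60 - 3Pb = 5 + 7Pb, so Pb = 5.5.
Sellers receive Ps = 5.5 + 5 = 10.5; x' = 60 − 3·5.5 = 43.5.
ΔCS = ½(33 + 43.5)(9 − 5.5) = 133.875; ΔPS = ½(33 + 43.5)(10.5 − 9) = 57.375.
Government spending = 5 × 43.5 = 217.5.
Net change = 133.875 + 57.375 − 217.5 = -26.25. The loss equals the DWL triangle ½·5·10.5.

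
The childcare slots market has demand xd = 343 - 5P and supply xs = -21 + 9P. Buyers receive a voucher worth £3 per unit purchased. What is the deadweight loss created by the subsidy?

Deadweight loss = 405/28

Pre-subsidy: 343 - 5P = -21 + 9P gives P* = 26, x* = 213.
With the rebate, buyers effectively pay Pb = Ps − 3, where Ps is the price sellers receive.
Demand in terms of Ps becomes xd = 343 − 5(Ps − 3) = 358 - 5Ps. Setting this equal to supply: 358 - 5Ps = -21 + 9Ps, so Ps = 379/14.
Buyers pay Pb = 379/14 − 3 = 337/14; x' = -21 + 9·(379/14) = 3117/14.
The subsidy expands output by 3117/14 − 213 = 135/14 past the efficient level; on those units the gap between marginal cost and willingness to pay runs from 0 up to 3.
DWL = ½ × 3 × 135/14 = 405/28.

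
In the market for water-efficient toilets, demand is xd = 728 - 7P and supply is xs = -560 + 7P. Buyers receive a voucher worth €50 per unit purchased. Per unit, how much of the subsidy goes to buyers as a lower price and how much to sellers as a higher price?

Buyers gain €25 per unit; sellers gain €25 per unit

Pre-subsidy: 728 - 7P = -560 + 7P gives P* = 92, x* = 84.
With the rebate, buyers effectively pay Pb = Ps − 50, where Ps is the price sellers receive.
Demand in terms of Ps becomes xd = 728 − 7(Ps − 50) = 1078 - 7Ps. Setting this equal to supply: 1078 - 7Ps = -560 + 7Ps, so Ps = 117.
Buyers pay Pb = 117 − 50 = 67; x' = -560 + 7·117 = 259.
Buyers' price falls by P* − Pb = 92 − 67 = 25; sellers' price rises by Ps − P* = 117 − 92 = 25.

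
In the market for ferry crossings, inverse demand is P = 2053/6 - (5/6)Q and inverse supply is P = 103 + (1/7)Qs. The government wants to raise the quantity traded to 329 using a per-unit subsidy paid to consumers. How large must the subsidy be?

At Q = 329, from the demand curve buyers pay Pb = 2053/6 − (5/6)·329 = 68; from the supply curve sellers need Ps = 103 + (1/7)·329 = 150.
The subsidy must fill the gap: s = Ps − Pb = 150 − 68 = 82.

Required subsidy s = 82 per unit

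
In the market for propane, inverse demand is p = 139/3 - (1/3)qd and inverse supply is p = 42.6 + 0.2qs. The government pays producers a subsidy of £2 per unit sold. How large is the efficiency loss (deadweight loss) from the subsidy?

Pre-subsidy: 139/3 - (1/3)q = 42.6 + 0.2q gives q* = 7 and p* = 44.
With the subsidy, sellers receive ps = pb + 2 for each unit, where pb is the price buyers pay.
On the curves, pb = 139/3 - (1/3)q and ps = 42.6 + 0.2q; the wedge ps − pb = 2 gives 42.6 + 0.2q − (139/3 - (1/3)q) = 2, so q' = 10.75.
Then pb = 139/3 − (1/3)·10.75 = 42.75 and ps = 42.6 + 0.2·10.75 = 44.75.
The subsidy expands output by 10.75 − 7 = 3.75 past the efficient level; on those units the gap between marginal cost and willingness to pay runs from 0 up to 2.
DWL = ½ × 2 × 3.75 = 3.75.

Deadweight loss = £3.75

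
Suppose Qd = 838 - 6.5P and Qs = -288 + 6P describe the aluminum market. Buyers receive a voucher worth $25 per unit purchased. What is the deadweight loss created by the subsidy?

Pre-subsidy: 838 - 6.5P = -288 + 6P gives P* = 90.08, Q* = 252.48.
With the rebate, buyers effectively pay Pb = Ps − 25, where Ps is the price sellers receive.
Demand in terms of Ps becomes Qd = 838 − 6.5(Ps − 25) = 1000.5 - 6.5Ps. Setting this equal to supply: 1000.5 - 6.5Ps = -288 + 6Ps, so Ps = 103.08.
Buyers pay Pb = 103.08 − 25 = 78.08; Q' = -288 + 6·103.08 = 330.48.
The subsidy expands output by 330.48 − 252.48 = 78 past the efficient level; on those units the gap between marginal cost and willingness to pay runs from 0 up to 25.
DWL = ½ × 25 × 78 = 975.

Deadweight loss = $975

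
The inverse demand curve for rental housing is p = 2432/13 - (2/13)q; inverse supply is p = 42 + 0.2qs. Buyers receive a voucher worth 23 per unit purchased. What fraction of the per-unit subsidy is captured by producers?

Producer share = 13/23

Pre-subsidy: 2432/13 - (2/13)q = 42 + 0.2q gives q* = 410 and p* = 124.
With the rebate, buyers effectively pay pb = ps − 23, where ps is the price sellers receive.
On the curves, pb = 2432/13 - (2/13)q and ps = 42 + 0.2q; the wedge ps − pb = 23 gives 42 + 0.2q − (2432/13 - (2/13)q) = 23, so q' = 475.
Then pb = 2432/13 − (2/13)·475 = 114 and ps = 42 + 0.2·475 = 137.
Buyers' price falls by p* − pb = 124 − 114 = 10; sellers' price rises by ps − p* = 137 − 124 = 13.
So producers capture 13/23 = 13/23 of each unit of subsidy.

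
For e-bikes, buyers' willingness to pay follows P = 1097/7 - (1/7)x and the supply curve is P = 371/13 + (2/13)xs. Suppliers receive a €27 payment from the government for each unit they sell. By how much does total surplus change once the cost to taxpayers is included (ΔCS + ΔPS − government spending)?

Net change in total surplus = -€1228.5

Pre-subsidy: 1097/7 - (1/7)x = 371/13 + (2/13)x gives x* = 432 and P* = 95.
With the subsidy, sellers receive Ps = Pb + 27 for each unit, where Pb is the price buyers pay.
On the curves, Pb = 1097/7 - (1/7)x and Ps = 371/13 + (2/13)x; the wedge Ps − Pb = 27 gives 371/13 + (2/13)x − (1097/7 - (1/7)x) = 27, so x' = 523.
Then Pb = 1097/7 − (1/7)·523 = 82 and Ps = 371/13 + (2/13)·523 = 109.
ΔCS = ½(432 + 523)(95 − 82) = 6207.5; ΔPS = ½(432 + 523)(109 − 95) = 6685.
Government spending = 27 × 523 = 14121.
Net change = 6207.5 + 6685 − 14121 = -1228.5. The loss equals the DWL triangle ½·27·91.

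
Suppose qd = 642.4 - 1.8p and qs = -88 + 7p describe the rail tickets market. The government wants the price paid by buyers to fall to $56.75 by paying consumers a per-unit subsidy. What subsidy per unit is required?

At a buyer price of 56.75, quantity demanded is 642.4 − 1.8·56.75 = 540.25.
Sellers supply 540.25 only when they receive ps with -88 + 7·ps = 540.25, i.e. ps = 89.75.
s = ps − pb = 89.75 − 56.75 = 33.

Required subsidy s = $33 per unit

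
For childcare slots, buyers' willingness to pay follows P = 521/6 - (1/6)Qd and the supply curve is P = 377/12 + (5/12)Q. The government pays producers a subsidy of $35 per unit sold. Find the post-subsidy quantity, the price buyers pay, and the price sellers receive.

Pre-subsidy: 521/6 - (1/6)Q = 377/12 + (5/12)Q gives Q* = 95 and P* = 71.
With the subsidy, sellers receive Ps = Pb + 35 for each unit, where Pb is the price buyers pay.
On the curves, Pb = 521/6 - (1/6)Q and Ps = 377/12 + (5/12)Q; the wedge Ps − Pb = 35 gives 377/12 + (5/12)Q − (521/6 - (1/6)Q) = 35, so Q' = 155.
Then Pb = 521/6 − (1/6)·155 = 61 and Ps = 377/12 + (5/12)·155 = 96.

Q' = 155; buyers pay $61; sellers receive $96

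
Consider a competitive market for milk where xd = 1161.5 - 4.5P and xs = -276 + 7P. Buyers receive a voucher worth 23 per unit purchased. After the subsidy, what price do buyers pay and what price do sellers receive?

Pre-subsidy: 1161.5 - 4.5P = -276 + 7P gives P* = 125, x* = 599.
With the rebate, buyers effectively pay Pb = Ps − 23, where Ps is the price sellers receive.
Demand in terms of Ps becomes xd = 1161.5 − 4.5(Ps − 23) = 1265 - 4.5Ps. Setting this equal to supply: 1265 - 4.5Ps = -276 + 7Ps, so Ps = 134.
Buyers pay Pb = 134 − 23 = 111; x' = -276 + 7·134 = 662.

Buyers pay 111; sellers receive 134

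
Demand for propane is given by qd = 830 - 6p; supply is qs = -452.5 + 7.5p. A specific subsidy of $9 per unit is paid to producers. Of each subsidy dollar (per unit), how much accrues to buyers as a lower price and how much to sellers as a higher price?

Buyers gain $5 per unit; sellers gain $4 per unit

Pre-subsidy: 830 - 6p = -452.5 + 7.5p gives p* = 95, q* = 260.
With the subsidy, sellers receive ps = pb + 9 for each unit, where pb is the price buyers pay.
Supply in terms of pb becomes qs = -452.5 + 7.5(pb + 9) = -385 + 7.5pb. Setting this equal to demand: 830 - 6pb = -385 + 7.5pb, so pb = 90.
Sellers receive ps = 90 + 9 = 99; q' = 830 − 6·90 = 290.
Buyers' price falls by p* − pb = 95 − 90 = 5; sellers' price rises by ps − p* = 99 − 95 = 4.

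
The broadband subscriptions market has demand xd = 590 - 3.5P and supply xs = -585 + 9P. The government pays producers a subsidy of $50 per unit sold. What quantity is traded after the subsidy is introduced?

Pre-subsidy: 590 - 3.5P = -585 + 9P gives P* = 94, x* = 261.
With the subsidy, sellers receive Ps = Pb + 50 for each unit, where Pb is the price buyers pay.
Supply in terms of Pb becomes xs = -585 + 9(Pb + 50) = -135 + 9Pb. Setting this equal to demand: 590 - 3.5Pb = -135 + 9Pb, so Pb = 58.
Sellers receive Ps = 58 + 50 = 108; x' = 590 − 3.5·58 = 387.

x' = 387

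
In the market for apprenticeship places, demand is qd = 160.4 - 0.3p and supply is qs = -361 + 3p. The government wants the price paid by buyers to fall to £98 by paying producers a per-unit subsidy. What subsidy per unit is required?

Required subsidy s = £66 per unit

At a buyer price of 98, quantity demanded is 160.4 − 0.3·98 = 131.
Sellers supply 131 only when they receive ps with -361 + 3·ps = 131, i.e. ps = 164.
s = ps − pb = 164 − 98 = 66.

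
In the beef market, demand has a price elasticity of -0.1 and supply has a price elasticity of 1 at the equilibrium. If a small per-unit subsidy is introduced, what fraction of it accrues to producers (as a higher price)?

For a small subsidy around the equilibrium, the benefit split depends on the relative slopes, which at a point are proportional to the elasticities.
Buyer share = εs/(εs + |εd|) = 1/(1 + 0.1) = 10/11; seller share = |εd|/(εs + |εd|) = 1/11.
So producers capture 1/11 of the subsidy.

Producer share = 1/11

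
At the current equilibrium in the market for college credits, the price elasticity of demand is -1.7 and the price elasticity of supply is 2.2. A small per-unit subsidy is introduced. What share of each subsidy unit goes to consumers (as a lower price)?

For a small subsidy around the equilibrium, the benefit split depends on the relative slopes, which at a point are proportional to the elasticities.
Buyer share = εs/(εs + |εd|) = 2.2/(2.2 + 1.7) = 22/39; seller share = |εd|/(εs + |εd|) = 17/39.

Consumer share = 22/39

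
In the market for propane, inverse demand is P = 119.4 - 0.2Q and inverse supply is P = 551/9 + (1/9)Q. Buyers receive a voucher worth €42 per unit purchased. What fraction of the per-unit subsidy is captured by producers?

Producer share = 5/14

Pre-subsidy: 119.4 - 0.2Q = 551/9 + (1/9)Q gives Q* = 187 and P* = 82.
With the rebate, buyers effectively pay Pb = Ps − 42, where Ps is the price sellers receive.
On the curves, Pb = 119.4 - 0.2Q and Ps = 551/9 + (1/9)Q; the wedge Ps − Pb = 42 gives 551/9 + (1/9)Q − (119.4 - 0.2Q) = 42, so Q' = 322.
Then Pb = 119.4 − 0.2·322 = 55 and Ps = 551/9 + (1/9)·322 = 97.
Buyers' price falls by P* − Pb = 82 − 55 = 27; sellers' price rises by Ps − P* = 97 − 82 = 15.
So producers capture 15/42 = 5/14 of each unit of subsidy.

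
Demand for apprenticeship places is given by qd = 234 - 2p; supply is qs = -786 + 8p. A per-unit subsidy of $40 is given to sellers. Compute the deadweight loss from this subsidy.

Deadweight loss = $1280

Pre-subsidy: 234 - 2p = -786 + 8p gives p* = 102, q* = 30.
With the subsidy, sellers receive ps = pb + 40 for each unit, where pb is the price buyers pay.
Supply in terms of pb becomes qs = -786 + 8(pb + 40) = -466 + 8pb. Setting this equal to demand: 234 - 2pb = -466 + 8pb, so pb = 70.
Sellers receive ps = 70 + 40 = 110; q' = 234 − 2·70 = 94.
The subsidy expands output by 94 − 30 = 64 past the efficient level; on those units the gap between marginal cost and willingness to pay runs from 0 up to 40.
DWL = ½ × 40 × 64 = 1280.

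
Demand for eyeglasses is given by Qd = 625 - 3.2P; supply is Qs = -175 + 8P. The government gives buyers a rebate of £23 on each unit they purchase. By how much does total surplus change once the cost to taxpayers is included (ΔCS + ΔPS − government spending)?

Net change in total surplus = -4232/7

Pre-subsidy: 625 - 3.2P = -175 + 8P gives P* = 500/7, Q* = 2775/7.
With the rebate, buyers effectively pay Pb = Ps − 23, where Ps is the price sellers receive.
Demand in terms of Ps becomes Qd = 625 − 3.2(Ps − 23) = 698.6 - 3.2Ps. Setting this equal to supply: 698.6 - 3.2Ps = -175 + 8Ps, so Ps = 78.
Buyers pay Pb = 78 − 23 = 55; Q' = -175 + 8·78 = 449.
ΔCS = ½(2775/7 + 449)(500/7 − 55) = 340285/49; ΔPS = ½(2775/7 + 449)(78 − 500/7) = 136114/49.
Government spending = 23 × 449 = 10327.
Net change = 340285/49 + 136114/49 − 10327 = -4232/7. The loss equals the DWL triangle ½·23·368/7.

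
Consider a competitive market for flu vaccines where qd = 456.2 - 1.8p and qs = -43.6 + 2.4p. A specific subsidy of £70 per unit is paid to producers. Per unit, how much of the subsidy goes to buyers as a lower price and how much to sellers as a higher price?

Buyers gain £40 per unit; sellers gain £30 per unit

Pre-subsidy: 456.2 - 1.8p = -43.6 + 2.4p gives p* = 119, q* = 242.
With the subsidy, sellers receive ps = pb + 70 for each unit, where pb is the price buyers pay.
Supply in terms of pb becomes qs = -43.6 + 2.4(pb + 70) = 124.4 + 2.4pb. Setting this equal to demand: 456.2 - 1.8pb = 124.4 + 2.4pb, so pb = 79.
Sellers receive ps = 79 + 70 = 149; q' = 456.2 − 1.8·79 = 314.
Buyers' price falls by p* − pb = 119 − 79 = 40; sellers' price rises by ps − p* = 149 − 119 = 30.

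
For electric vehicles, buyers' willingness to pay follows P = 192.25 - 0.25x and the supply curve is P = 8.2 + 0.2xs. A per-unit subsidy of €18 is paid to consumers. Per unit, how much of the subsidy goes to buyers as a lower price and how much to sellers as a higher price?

Pre-subsidy: 192.25 - 0.25x = 8.2 + 0.2x gives x* = 409 and P* = 90.
With the rebate, buyers effectively pay Pb = Ps − 18, where Ps is the price sellers receive.
On the curves, Pb = 192.25 - 0.25x and Ps = 8.2 + 0.2x; the wedge Ps − Pb = 18 gives 8.2 + 0.2x − (192.25 - 0.25x) = 18, so x' = 449.
Then Pb = 192.25 − 0.25·449 = 80 and Ps = 8.2 + 0.2·449 = 98.
Buyers' price falls by P* − Pb = 90 − 80 = 10; sellers' price rises by Ps − P* = 98 − 90 = 8.

Buyers gain €10 per unit; sellers gain €8 per unit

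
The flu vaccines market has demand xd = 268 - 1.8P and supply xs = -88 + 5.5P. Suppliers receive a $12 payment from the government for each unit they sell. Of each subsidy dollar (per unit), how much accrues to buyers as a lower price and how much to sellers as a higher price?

Buyers gain 660/73 per unit; sellers gain 216/73 per unit

Pre-subsidy: 268 - 1.8P = -88 + 5.5P gives P* = 3560/73, x* = 13156/73.
With the subsidy, sellers receive Ps = Pb + 12 for each unit, where Pb is the price buyers pay.
Supply in terms of Pb becomes xs = -88 + 5.5(Pb + 12) = -22 + 5.5Pb. Setting this equal to demand: 268 - 1.8Pb = -22 + 5.5Pb, so Pb = 2900/73.
Sellers receive Ps = 2900/73 + 12 = 3776/73; x' = 268 − 1.8·(2900/73) = 14344/73.
Buyers' price falls by P* − Pb = 3560/73 − 2900/73 = 660/73; sellers' price rises by Ps − P* = 3776/73 − 3560/73 = 216/73.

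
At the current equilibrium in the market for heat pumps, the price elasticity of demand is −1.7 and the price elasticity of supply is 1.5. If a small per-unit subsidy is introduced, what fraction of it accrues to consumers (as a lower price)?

For a small subsidy around the equilibrium, the benefit split depends on the relative slopes, which at a point are proportional to the elasticities.
Buyer share = εs/(εs + |εd|) = 1.5/(1.5 + 1.7) = 0.46875; seller share = |εd|/(εs + |εd|) = 0.53125.

Consumer share = 0.46875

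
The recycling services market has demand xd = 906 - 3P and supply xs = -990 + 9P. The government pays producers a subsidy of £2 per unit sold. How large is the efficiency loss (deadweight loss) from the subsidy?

Deadweight loss = £4.5

Pre-subsidy: 906 - 3P = -990 + 9P gives P* = 158, x* = 432.
With the subsidy, sellers receive Ps = Pb + 2 for each unit, where Pb is the price buyers pay.
Supply in terms of Pb becomes xs = -990 + 9(Pb + 2) = -972 + 9Pb. Setting this equal to demand: 906 - 3Pb = -972 + 9Pb, so Pb = 156.5.
Sellers receive Ps = 156.5 + 2 = 158.5; x' = 906 − 3·156.5 = 436.5.
The subsidy expands output by 436.5 − 432 = 4.5 past the efficient level; on those units the gap between marginal cost and willingness to pay runs from 0 up to 2.
DWL = ½ × 2 × 4.5 = 4.5.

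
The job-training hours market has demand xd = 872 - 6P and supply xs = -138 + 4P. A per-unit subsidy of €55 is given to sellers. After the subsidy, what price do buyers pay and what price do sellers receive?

Pre-subsidy: 872 - 6P = -138 + 4P gives P* = 101, x* = 266.
With the subsidy, sellers receive Ps = Pb + 55 for each unit, where Pb is the price buyers pay.
Supply in terms of Pb becomes xs = -138 + 4(Pb + 55) = 82 + 4Pb. Setting this equal to demand: 872 - 6Pb = 82 + 4Pb, so Pb = 79.
Sellers receive Ps = 79 + 55 = 134; x' = 872 − 6·79 = 398.

Buyers pay €79; sellers receive €134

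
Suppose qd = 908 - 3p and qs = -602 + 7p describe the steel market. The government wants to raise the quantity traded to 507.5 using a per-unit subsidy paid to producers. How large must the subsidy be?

At q = 507.5, invert demand for the buyer price: pb = (908 − 507.5)/3 = 133.5; invert supply for the seller price: ps = (507.5 − (-602))/7 = 158.5.
The subsidy must fill the gap: s = ps − pb = 158.5 − 133.5 = 25.

Required subsidy s = 25 per unit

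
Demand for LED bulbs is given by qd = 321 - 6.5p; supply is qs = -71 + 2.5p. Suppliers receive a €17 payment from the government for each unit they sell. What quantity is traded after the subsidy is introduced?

Pre-subsidy: 321 - 6.5p = -71 + 2.5p gives p* = 392/9, q* = 341/9.
With the subsidy, sellers receive ps = pb + 17 for each unit, where pb is the price buyers pay.
Supply in terms of pb becomes qs = -71 + 2.5(pb + 17) = -28.5 + 2.5pb. Setting this equal to demand: 321 - 6.5pb = -28.5 + 2.5pb, so pb = 233/6.
Sellers receive ps = 233/6 + 17 = 335/6; q' = 321 − 6.5·(233/6) = 823/12.

q' = 823/12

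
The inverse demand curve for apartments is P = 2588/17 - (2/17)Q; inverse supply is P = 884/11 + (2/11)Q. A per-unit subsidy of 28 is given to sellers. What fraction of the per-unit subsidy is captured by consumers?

Consumer share = 11/28

Pre-subsidy: 2588/17 - (2/17)Q = 884/11 + (2/11)Q gives Q* = 240 and P* = 124.
With the subsidy, sellers receive Ps = Pb + 28 for each unit, where Pb is the price buyers pay.
On the curves, Pb = 2588/17 - (2/17)Q and Ps = 884/11 + (2/11)Q; the wedge Ps − Pb = 28 gives 884/11 + (2/11)Q − (2588/17 - (2/17)Q) = 28, so Q' = 333.5.
Then Pb = 2588/17 − (2/17)·333.5 = 113 and Ps = 884/11 + (2/11)·333.5 = 141.
Buyers' price falls by P* − Pb = 124 − 113 = 11; sellers' price rises by Ps − P* = 141 − 124 = 17.
So consumers capture 11/28 = 11/28 of each unit of subsidy.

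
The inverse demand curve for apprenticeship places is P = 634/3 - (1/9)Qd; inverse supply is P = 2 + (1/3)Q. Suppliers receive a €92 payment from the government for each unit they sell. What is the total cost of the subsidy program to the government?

Pre-subsidy: 634/3 - (1/9)Q = 2 + (1/3)Q gives Q* = 471 and P* = 159.
With the subsidy, sellers receive Ps = Pb + 92 for each unit, where Pb is the price buyers pay.
On the curves, Pb = 634/3 - (1/9)Q and Ps = 2 + (1/3)Q; the wedge Ps − Pb = 92 gives 2 + (1/3)Q − (634/3 - (1/9)Q) = 92, so Q' = 678.
Then Pb = 634/3 − (1/9)·678 = 136 and Ps = 2 + (1/3)·678 = 228.
Government outlay = subsidy × quantity = 92 × 678 = 62376.

Government cost = €62376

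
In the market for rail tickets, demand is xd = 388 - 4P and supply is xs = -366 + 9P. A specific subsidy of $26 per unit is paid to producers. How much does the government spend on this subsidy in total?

Pre-subsidy: 388 - 4P = -366 + 9P gives P* = 58, x* = 156.
With the subsidy, sellers receive Ps = Pb + 26 for each unit, where Pb is the price buyers pay.
Supply in terms of Pb becomes xs = -366 + 9(Pb + 26) = -132 + 9Pb. Setting this equal to demand: 388 - 4Pb = -132 + 9Pb, so Pb = 40.
Sellers receive Ps = 40 + 26 = 66; x' = 388 − 4·40 = 228.
Government outlay = subsidy × quantity = 26 × 228 = 5928.

Government cost = $5928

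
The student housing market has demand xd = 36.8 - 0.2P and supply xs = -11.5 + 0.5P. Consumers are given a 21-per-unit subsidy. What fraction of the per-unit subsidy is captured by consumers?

Consumer share = 5/7

Pre-subsidy: 36.8 - 0.2P = -11.5 + 0.5P gives P* = 69, x* = 23.
With the rebate, buyers effectively pay Pb = Ps − 21, where Ps is the price sellers receive.
Demand in terms of Ps becomes xd = 36.8 − 0.2(Ps − 21) = 41 - 0.2Ps. Setting this equal to supply: 41 - 0.2Ps = -11.5 + 0.5Ps, so Ps = 75.
Buyers pay Pb = 75 − 21 = 54; x' = -11.5 + 0.5·75 = 26.
Buyers' price falls by P* − Pb = 69 − 54 = 15; sellers' price rises by Ps − P* = 75 − 69 = 6.
So consumers capture 15/21 = 5/7 of each unit of subsidy.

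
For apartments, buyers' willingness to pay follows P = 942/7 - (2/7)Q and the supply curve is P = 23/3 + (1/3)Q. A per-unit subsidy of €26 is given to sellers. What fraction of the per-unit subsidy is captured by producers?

Pre-subsidy: 942/7 - (2/7)Q = 23/3 + (1/3)Q gives Q* = 205 and P* = 76.
With the subsidy, sellers receive Ps = Pb + 26 for each unit, where Pb is the price buyers pay.
On the curves, Pb = 942/7 - (2/7)Q and Ps = 23/3 + (1/3)Q; the wedge Ps − Pb = 26 gives 23/3 + (1/3)Q − (942/7 - (2/7)Q) = 26, so Q' = 247.
Then Pb = 942/7 − (2/7)·247 = 64 and Ps = 23/3 + (1/3)·247 = 90.
Buyers' price falls by P* − Pb = 76 − 64 = 12; sellers' price rises by Ps − P* = 90 − 76 = 14.
So producers capture 14/26 = 7/13 of each unit of subsidy.

Producer share = 7/13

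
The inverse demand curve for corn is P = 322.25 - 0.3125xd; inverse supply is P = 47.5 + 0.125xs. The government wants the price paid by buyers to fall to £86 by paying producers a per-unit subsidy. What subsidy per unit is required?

Required subsidy s = £56 per unit

At a buyer price of 86, quantity demanded is 1031.2 − 3.2·86 = 756.
Sellers supply 756 only when they receive Ps = 47.5 + 0.125·756 = 142.
s = Ps − Pb = 142 − 86 = 56.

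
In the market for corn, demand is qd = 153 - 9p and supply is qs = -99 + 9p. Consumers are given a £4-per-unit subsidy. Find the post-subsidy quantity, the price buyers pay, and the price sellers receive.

Pre-subsidy: 153 - 9p = -99 + 9p gives p* = 14, q* = 27.
With the rebate, buyers effectively pay pb = ps − 4, where ps is the price sellers receive.
Demand in terms of ps becomes qd = 153 − 9(ps − 4) = 189 - 9ps. Setting this equal to supply: 189 - 9ps = -99 + 9ps, so ps = 16.
Buyers pay pb = 16 − 4 = 12; q' = -99 + 9·16 = 45.

q' = 45; buyers pay £12; sellers receive £16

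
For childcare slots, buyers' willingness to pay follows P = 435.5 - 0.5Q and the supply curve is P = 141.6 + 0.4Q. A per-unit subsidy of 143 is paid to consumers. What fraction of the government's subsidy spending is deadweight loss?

DWL / government spending = 715/4369

Pre-subsidy: 435.5 - 0.5Q = 141.6 + 0.4Q gives Q* = 2939/9 and P* = 2450/9.
With the rebate, buyers effectively pay Pb = Ps − 143, where Ps is the price sellers receive.
On the curves, Pb = 435.5 - 0.5Q and Ps = 141.6 + 0.4Q; the wedge Ps − Pb = 143 gives 141.6 + 0.4Q − (435.5 - 0.5Q) = 143, so Q' = 4369/9.
Then Pb = 435.5 − 0.5·(4369/9) = 1735/9 and Ps = 141.6 + 0.4·(4369/9) = 3022/9.
ΔCS = ½(2939/9 + 4369/9)(2450/9 − 1735/9) = 290290/9; ΔPS = ½(2939/9 + 4369/9)(3022/9 − 2450/9) = 232232/9.
Government spending = 143 × 4369/9 = 624767/9.
DWL = ½ × 143 × (4369/9 − 2939/9) = 102245/9; fraction = (102245/9) / (624767/9) = 715/4369.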